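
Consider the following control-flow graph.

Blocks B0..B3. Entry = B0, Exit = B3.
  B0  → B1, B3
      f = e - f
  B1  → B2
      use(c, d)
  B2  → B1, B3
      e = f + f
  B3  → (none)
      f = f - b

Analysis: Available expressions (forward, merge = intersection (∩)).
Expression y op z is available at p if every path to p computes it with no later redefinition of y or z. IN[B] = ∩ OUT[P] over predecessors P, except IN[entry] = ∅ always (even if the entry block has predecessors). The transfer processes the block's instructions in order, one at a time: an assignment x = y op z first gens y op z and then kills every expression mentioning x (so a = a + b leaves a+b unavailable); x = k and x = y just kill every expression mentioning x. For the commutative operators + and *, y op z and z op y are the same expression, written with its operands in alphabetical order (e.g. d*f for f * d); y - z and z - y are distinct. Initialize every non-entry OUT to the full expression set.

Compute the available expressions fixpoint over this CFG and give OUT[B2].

Converged values:
  B0:   IN={}   OUT={}
  B1:   IN={}   OUT={}
  B2:   IN={}   OUT={f+f}
  B3:   IN={}   OUT={}

Merge at B2: IN[B2] = OUT[B1] = {}
Applying B2's transfer function to that IN value gives OUT[B2] (row B2 above).

Answer: {f+f}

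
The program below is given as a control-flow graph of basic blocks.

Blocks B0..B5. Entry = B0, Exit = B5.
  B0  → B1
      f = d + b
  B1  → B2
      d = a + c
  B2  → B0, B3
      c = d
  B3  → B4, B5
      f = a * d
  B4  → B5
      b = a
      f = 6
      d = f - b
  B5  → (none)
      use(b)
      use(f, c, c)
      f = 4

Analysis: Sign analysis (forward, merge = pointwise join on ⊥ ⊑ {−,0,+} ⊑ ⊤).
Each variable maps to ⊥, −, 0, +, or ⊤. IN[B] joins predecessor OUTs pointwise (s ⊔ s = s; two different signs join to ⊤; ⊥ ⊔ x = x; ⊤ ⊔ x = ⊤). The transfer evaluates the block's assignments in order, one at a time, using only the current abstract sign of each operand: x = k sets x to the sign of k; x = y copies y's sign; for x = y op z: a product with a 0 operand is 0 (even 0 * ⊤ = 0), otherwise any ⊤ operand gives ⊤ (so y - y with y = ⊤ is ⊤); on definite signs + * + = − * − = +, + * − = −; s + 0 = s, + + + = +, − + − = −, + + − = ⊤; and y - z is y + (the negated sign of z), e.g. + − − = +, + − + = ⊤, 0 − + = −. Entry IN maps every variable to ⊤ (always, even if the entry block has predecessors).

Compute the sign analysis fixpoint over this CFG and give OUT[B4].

Answer: {a: ⊤, b: ⊤, c: ⊤, d: ⊤, e: ⊤, f: +}

Derivation:
Fixpoint table:
  B0: | IN=(all ⊤) | OUT=(all ⊤)
  B1: | IN=(all ⊤) | OUT=(all ⊤)
  B2: | IN=(all ⊤) | OUT=(all ⊤)
  B3: | IN=(all ⊤) | OUT=(all ⊤)
  B4: | IN=(all ⊤) | OUT={f:+; rest ⊤}
  B5: | IN=(all ⊤) | OUT={f:+; rest ⊤}

Merge at B4: IN[B4] = OUT[B3] = {a: ⊤, b: ⊤, c: ⊤, d: ⊤, e: ⊤, f: ⊤}
Applying B4's transfer function to that IN value gives OUT[B4] (row B4 above).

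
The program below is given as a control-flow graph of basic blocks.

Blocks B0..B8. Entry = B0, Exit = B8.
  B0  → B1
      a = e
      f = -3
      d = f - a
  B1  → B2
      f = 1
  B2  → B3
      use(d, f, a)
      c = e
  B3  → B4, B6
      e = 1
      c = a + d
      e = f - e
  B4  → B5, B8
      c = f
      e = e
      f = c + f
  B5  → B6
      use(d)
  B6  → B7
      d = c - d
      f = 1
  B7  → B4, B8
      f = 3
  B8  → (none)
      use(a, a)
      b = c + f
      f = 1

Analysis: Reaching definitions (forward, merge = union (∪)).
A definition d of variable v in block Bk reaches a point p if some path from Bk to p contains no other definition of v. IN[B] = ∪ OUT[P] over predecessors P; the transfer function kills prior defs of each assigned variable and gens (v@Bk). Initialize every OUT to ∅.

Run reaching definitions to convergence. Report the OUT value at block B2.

Answer: {a@B0, c@B2, d@B0, f@B1}

Working:
Converged values:
  B0:   IN={}   OUT={a@B0, d@B0, f@B0}
  B1:   IN={a@B0, d@B0, f@B0}   OUT={a@B0, d@B0, f@B1}
  B2:   IN={a@B0, d@B0, f@B1}   OUT={a@B0, c@B2, d@B0, f@B1}
  B3:   IN={a@B0, c@B2, d@B0, f@B1}   OUT={a@B0, c@B3, d@B0, e@B3, f@B1}
  B4:   IN={a@B0, c@B3, c@B4, d@B0, d@B6, e@B3, e@B4, f@B1, f@B7}   OUT={a@B0, c@B4, d@B0, d@B6, e@B4, f@B4}
  B5:   IN={a@B0, c@B4, d@B0, d@B6, e@B4, f@B4}   OUT={a@B0, c@B4, d@B0, d@B6, e@B4, f@B4}
  B6:   IN={a@B0, c@B3, c@B4, d@B0, d@B6, e@B3, e@B4, f@B1, f@B4}   OUT={a@B0, c@B3, c@B4, d@B6, e@B3, e@B4, f@B6}
  B7:   IN={a@B0, c@B3, c@B4, d@B6, e@B3, e@B4, f@B6}   OUT={a@B0, c@B3, c@B4, d@B6, e@B3, e@B4, f@B7}
  B8:   IN={a@B0, c@B3, c@B4, d@B0, d@B6, e@B3, e@B4, f@B4, f@B7}   OUT={a@B0, b@B8, c@B3, c@B4, d@B0, d@B6, e@B3, e@B4, f@B8}

Merge at B2: IN[B2] = OUT[B1] = {a@B0, d@B0, f@B1}
Applying B2's transfer function to that IN value gives OUT[B2] (row B2 above).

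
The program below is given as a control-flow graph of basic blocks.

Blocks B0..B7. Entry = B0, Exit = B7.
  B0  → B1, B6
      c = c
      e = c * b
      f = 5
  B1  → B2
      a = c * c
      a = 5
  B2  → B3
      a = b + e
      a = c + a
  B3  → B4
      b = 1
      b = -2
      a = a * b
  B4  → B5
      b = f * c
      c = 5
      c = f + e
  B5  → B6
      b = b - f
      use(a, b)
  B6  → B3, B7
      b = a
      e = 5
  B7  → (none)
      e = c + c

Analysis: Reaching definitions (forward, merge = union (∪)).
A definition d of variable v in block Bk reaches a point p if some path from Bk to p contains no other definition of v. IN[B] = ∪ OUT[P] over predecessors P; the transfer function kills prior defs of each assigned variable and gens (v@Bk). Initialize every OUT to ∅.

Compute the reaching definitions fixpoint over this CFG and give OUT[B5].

Fixpoint table:
  B0:   IN={}   OUT={c@B0, e@B0, f@B0}
  B1:   IN={c@B0, e@B0, f@B0}   OUT={a@B1, c@B0, e@B0, f@B0}
  B2:   IN={a@B1, c@B0, e@B0, f@B0}   OUT={a@B2, c@B0, e@B0, f@B0}
  B3:   IN={a@B2, a@B3, b@B6, c@B0, c@B4, e@B0, e@B6, f@B0}   OUT={a@B3, b@B3, c@B0, c@B4, e@B0, e@B6, f@B0}
  B4:   IN={a@B3, b@B3, c@B0, c@B4, e@B0, e@B6, f@B0}   OUT={a@B3, b@B4, c@B4, e@B0, e@B6, f@B0}
  B5:   IN={a@B3, b@B4, c@B4, e@B0, e@B6, f@B0}   OUT={a@B3, b@B5, c@B4, e@B0, e@B6, f@B0}
  B6:   IN={a@B3, b@B5, c@B0, c@B4, e@B0, e@B6, f@B0}   OUT={a@B3, b@B6, c@B0, c@B4, e@B6, f@B0}
  B7:   IN={a@B3, b@B6, c@B0, c@B4, e@B6, f@B0}   OUT={a@B3, b@B6, c@B0, c@B4, e@B7, f@B0}

Merge at B5: IN[B5] = OUT[B4] = {a@B3, b@B4, c@B4, e@B0, e@B6, f@B0}
Applying B5's transfer function to that IN value gives OUT[B5] (row B5 above).

Answer: {a@B3, b@B5, c@B4, e@B0, e@B6, f@B0}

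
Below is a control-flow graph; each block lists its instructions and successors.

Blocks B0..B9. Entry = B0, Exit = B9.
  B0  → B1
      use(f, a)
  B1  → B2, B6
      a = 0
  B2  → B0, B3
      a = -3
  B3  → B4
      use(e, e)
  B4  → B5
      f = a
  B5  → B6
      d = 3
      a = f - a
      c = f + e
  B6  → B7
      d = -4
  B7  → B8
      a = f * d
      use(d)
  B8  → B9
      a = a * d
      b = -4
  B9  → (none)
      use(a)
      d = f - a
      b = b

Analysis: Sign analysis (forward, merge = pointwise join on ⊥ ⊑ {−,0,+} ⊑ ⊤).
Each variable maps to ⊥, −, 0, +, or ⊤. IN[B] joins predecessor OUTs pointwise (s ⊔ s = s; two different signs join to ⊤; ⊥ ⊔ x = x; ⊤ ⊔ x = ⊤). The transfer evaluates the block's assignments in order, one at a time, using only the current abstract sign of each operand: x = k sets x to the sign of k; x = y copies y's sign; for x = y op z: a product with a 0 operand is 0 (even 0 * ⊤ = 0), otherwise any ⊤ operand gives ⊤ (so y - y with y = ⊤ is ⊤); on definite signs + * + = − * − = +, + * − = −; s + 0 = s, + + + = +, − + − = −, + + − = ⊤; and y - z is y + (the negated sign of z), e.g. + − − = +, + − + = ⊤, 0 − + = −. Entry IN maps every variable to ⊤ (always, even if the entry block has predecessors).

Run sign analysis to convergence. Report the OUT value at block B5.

Answer: {a: ⊤, b: ⊤, c: ⊤, d: +, e: ⊤, f: -}

Derivation:
Fixpoint table:
  B0:   IN=(all ⊤)   OUT=(all ⊤)
  B1:   IN=(all ⊤)   OUT={a:0; rest ⊤}
  B2:   IN={a:0; rest ⊤}   OUT={a:-; rest ⊤}
  B3:   IN={a:-; rest ⊤}   OUT={a:-; rest ⊤}
  B4:   IN={a:-; rest ⊤}   OUT={a:-, f:-; rest ⊤}
  B5:   IN={a:-, f:-; rest ⊤}   OUT={d:+, f:-; rest ⊤}
  B6:   IN=(all ⊤)   OUT={d:-; rest ⊤}
  B7:   IN={d:-; rest ⊤}   OUT={d:-; rest ⊤}
  B8:   IN={d:-; rest ⊤}   OUT={b:-, d:-; rest ⊤}
  B9:   IN={b:-, d:-; rest ⊤}   OUT={b:-; rest ⊤}

Merge at B5: IN[B5] = OUT[B4] = {a: -, b: ⊤, c: ⊤, d: ⊤, e: ⊤, f: -}
Applying B5's transfer function to that IN value gives OUT[B5] (row B5 above).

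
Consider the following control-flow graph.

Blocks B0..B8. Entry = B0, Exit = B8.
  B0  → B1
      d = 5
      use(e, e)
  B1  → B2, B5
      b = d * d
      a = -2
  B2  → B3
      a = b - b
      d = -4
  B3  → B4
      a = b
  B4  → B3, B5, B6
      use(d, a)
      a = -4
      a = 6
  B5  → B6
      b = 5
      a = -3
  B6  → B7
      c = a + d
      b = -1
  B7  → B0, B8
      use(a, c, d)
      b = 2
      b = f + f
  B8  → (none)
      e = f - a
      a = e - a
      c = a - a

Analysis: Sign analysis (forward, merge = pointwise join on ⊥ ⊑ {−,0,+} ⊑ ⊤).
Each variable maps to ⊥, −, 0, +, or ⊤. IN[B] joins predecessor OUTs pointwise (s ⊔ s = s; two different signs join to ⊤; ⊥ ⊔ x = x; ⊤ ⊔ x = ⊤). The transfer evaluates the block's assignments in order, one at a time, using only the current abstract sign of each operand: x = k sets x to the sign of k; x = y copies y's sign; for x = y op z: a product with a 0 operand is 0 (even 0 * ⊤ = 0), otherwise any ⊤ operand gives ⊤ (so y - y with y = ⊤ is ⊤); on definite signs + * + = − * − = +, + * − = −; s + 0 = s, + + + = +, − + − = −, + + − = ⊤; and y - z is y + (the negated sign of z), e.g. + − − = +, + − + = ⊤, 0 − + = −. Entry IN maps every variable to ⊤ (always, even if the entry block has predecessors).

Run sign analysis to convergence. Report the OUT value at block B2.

Answer: {a: ⊤, b: +, c: ⊤, d: -, e: ⊤, f: ⊤}

Working:
Fixpoint table:
  B0:   IN=(all ⊤)   OUT={d:+; rest ⊤}
  B1:   IN={d:+; rest ⊤}   OUT={a:-, b:+, d:+; rest ⊤}
  B2:   IN={a:-, b:+, d:+; rest ⊤}   OUT={b:+, d:-; rest ⊤}
  B3:   IN={b:+, d:-; rest ⊤}   OUT={a:+, b:+, d:-; rest ⊤}
  B4:   IN={a:+, b:+, d:-; rest ⊤}   OUT={a:+, b:+, d:-; rest ⊤}
  B5:   IN={b:+; rest ⊤}   OUT={a:-, b:+; rest ⊤}
  B6:   IN={b:+; rest ⊤}   OUT={b:-; rest ⊤}
  B7:   IN={b:-; rest ⊤}   OUT=(all ⊤)
  B8:   IN=(all ⊤)   OUT=(all ⊤)

Merge at B2: IN[B2] = OUT[B1] = {a: -, b: +, c: ⊤, d: +, e: ⊤, f: ⊤}
Applying B2's transfer function to that IN value gives OUT[B2] (row B2 above).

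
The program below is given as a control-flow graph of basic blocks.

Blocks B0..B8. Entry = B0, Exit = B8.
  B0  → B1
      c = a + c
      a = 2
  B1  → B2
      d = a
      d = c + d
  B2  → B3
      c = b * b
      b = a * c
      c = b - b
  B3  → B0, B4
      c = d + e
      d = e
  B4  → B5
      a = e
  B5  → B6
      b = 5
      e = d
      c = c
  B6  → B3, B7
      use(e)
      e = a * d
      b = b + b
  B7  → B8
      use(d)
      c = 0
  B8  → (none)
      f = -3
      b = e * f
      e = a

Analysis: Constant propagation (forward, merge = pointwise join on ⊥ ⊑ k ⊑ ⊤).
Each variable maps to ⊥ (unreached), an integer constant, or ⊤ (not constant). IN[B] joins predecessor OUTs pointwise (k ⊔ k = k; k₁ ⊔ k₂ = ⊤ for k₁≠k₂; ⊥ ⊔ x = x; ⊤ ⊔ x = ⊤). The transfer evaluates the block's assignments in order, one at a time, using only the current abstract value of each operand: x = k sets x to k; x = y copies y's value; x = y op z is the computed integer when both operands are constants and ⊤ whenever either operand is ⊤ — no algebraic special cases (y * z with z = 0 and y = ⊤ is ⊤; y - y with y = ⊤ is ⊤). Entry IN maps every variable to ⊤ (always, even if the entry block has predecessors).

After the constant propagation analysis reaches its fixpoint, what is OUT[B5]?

Answer: {a: ⊤, b: 5, c: ⊤, d: ⊤, e: ⊤, f: ⊤}

Derivation:
Fixpoint table:
  B0: | IN=(all ⊤) | OUT={a:2; rest ⊤}
  B1: | IN={a:2; rest ⊤} | OUT={a:2; rest ⊤}
  B2: | IN={a:2; rest ⊤} | OUT={a:2; rest ⊤}
  B3: | IN=(all ⊤) | OUT=(all ⊤)
  B4: | IN=(all ⊤) | OUT=(all ⊤)
  B5: | IN=(all ⊤) | OUT={b:5; rest ⊤}
  B6: | IN={b:5; rest ⊤} | OUT={b:10; rest ⊤}
  B7: | IN={b:10; rest ⊤} | OUT={b:10, c:0; rest ⊤}
  B8: | IN={b:10, c:0; rest ⊤} | OUT={c:0, f:-3; rest ⊤}

Merge at B5: IN[B5] = OUT[B4] = {a: ⊤, b: ⊤, c: ⊤, d: ⊤, e: ⊤, f: ⊤}
Applying B5's transfer function to that IN value gives OUT[B5] (row B5 above).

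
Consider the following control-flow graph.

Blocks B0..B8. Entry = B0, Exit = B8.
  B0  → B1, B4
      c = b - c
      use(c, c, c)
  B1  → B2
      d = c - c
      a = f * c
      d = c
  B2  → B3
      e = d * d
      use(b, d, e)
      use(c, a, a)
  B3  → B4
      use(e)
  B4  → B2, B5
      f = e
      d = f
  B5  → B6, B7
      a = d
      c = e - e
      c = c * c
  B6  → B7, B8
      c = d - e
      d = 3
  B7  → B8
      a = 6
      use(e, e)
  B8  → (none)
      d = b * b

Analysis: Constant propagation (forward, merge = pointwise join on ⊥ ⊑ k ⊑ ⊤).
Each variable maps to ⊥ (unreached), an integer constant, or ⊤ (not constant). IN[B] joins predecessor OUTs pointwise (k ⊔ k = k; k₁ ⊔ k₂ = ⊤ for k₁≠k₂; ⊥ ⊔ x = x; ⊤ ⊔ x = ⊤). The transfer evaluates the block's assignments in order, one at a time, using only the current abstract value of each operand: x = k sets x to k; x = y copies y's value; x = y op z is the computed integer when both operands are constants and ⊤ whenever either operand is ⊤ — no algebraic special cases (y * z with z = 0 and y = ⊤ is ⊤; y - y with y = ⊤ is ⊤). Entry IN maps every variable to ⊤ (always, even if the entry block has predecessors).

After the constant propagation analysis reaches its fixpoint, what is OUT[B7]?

Answer: {a: 6, b: ⊤, c: ⊤, d: ⊤, e: ⊤, f: ⊤}

Trace:
Per-block solution:
  B0:   IN=(all ⊤)   OUT=(all ⊤)
  B1:   IN=(all ⊤)   OUT=(all ⊤)
  B2:   IN=(all ⊤)   OUT=(all ⊤)
  B3:   IN=(all ⊤)   OUT=(all ⊤)
  B4:   IN=(all ⊤)   OUT=(all ⊤)
  B5:   IN=(all ⊤)   OUT=(all ⊤)
  B6:   IN=(all ⊤)   OUT={d:3; rest ⊤}
  B7:   IN=(all ⊤)   OUT={a:6; rest ⊤}
  B8:   IN=(all ⊤)   OUT=(all ⊤)

Merge at B7: IN[B7] = OUT[B5] ⊔ OUT[B6] = {a: ⊤, b: ⊤, c: ⊤, d: ⊤, e: ⊤, f: ⊤}
Applying B7's transfer function to that IN value gives OUT[B7] (row B7 above).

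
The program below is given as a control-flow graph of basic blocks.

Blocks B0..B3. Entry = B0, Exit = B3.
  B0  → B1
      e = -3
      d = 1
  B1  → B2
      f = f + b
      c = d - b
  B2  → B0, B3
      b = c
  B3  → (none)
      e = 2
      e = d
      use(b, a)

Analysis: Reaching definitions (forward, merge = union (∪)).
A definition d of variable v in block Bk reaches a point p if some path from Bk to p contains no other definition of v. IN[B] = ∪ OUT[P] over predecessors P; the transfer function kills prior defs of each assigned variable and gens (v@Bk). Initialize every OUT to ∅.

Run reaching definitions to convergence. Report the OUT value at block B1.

Answer: {b@B2, c@B1, d@B0, e@B0, f@B1}

Derivation:
Converged values:
  B0: | IN={b@B2, c@B1, d@B0, e@B0, f@B1} | OUT={b@B2, c@B1, d@B0, e@B0, f@B1}
  B1: | IN={b@B2, c@B1, d@B0, e@B0, f@B1} | OUT={b@B2, c@B1, d@B0, e@B0, f@B1}
  B2: | IN={b@B2, c@B1, d@B0, e@B0, f@B1} | OUT={b@B2, c@B1, d@B0, e@B0, f@B1}
  B3: | IN={b@B2, c@B1, d@B0, e@B0, f@B1} | OUT={b@B2, c@B1, d@B0, e@B3, f@B1}

Merge at B1: IN[B1] = OUT[B0] = {b@B2, c@B1, d@B0, e@B0, f@B1}
Applying B1's transfer function to that IN value gives OUT[B1] (row B1 above).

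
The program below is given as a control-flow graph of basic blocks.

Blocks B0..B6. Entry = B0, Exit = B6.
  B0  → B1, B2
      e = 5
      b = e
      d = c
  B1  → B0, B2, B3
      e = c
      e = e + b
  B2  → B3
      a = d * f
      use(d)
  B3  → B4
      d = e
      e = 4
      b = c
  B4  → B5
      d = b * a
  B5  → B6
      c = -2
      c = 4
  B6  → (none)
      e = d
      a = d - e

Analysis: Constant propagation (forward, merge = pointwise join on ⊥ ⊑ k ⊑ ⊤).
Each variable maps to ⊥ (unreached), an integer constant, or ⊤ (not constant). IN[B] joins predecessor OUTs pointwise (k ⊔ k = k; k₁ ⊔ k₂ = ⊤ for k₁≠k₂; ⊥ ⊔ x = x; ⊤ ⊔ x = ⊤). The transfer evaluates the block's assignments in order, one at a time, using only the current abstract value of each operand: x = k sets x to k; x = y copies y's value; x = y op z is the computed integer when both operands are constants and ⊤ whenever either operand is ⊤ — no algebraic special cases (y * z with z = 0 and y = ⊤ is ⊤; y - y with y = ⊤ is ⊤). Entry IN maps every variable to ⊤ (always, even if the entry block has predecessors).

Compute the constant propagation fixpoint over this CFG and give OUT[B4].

Converged values:
  B0:  IN=(all ⊤)  OUT={b:5, e:5; rest ⊤}
  B1:  IN={b:5, e:5; rest ⊤}  OUT={b:5; rest ⊤}
  B2:  IN={b:5; rest ⊤}  OUT={b:5; rest ⊤}
  B3:  IN={b:5; rest ⊤}  OUT={e:4; rest ⊤}
  B4:  IN={e:4; rest ⊤}  OUT={e:4; rest ⊤}
  B5:  IN={e:4; rest ⊤}  OUT={c:4, e:4; rest ⊤}
  B6:  IN={c:4, e:4; rest ⊤}  OUT={c:4; rest ⊤}

Merge at B4: IN[B4] = OUT[B3] = {a: ⊤, b: ⊤, c: ⊤, d: ⊤, e: 4, f: ⊤}
Applying B4's transfer function to that IN value gives OUT[B4] (row B4 above).

Answer: {a: ⊤, b: ⊤, c: ⊤, d: ⊤, e: 4, f: ⊤}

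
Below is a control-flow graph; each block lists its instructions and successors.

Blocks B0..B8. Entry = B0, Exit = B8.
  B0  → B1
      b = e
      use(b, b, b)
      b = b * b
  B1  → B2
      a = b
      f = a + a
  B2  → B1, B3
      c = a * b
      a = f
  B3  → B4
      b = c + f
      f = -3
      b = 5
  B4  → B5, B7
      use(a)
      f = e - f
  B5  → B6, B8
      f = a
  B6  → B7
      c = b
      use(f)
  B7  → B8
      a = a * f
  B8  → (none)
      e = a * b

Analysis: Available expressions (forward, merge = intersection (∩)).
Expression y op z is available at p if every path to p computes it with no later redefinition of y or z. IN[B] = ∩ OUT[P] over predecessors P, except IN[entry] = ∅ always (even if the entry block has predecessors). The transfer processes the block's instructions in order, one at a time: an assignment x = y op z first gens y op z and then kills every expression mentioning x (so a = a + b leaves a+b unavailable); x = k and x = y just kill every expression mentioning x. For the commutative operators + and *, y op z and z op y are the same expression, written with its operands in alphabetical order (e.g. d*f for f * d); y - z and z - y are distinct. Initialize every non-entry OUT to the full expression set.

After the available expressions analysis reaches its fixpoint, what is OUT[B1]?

Answer: {a+a}

Derivation:
Per-block solution:
  B0:   IN={}   OUT={}
  B1:   IN={}   OUT={a+a}
  B2:   IN={a+a}   OUT={}
  B3:   IN={}   OUT={}
  B4:   IN={}   OUT={}
  B5:   IN={}   OUT={}
  B6:   IN={}   OUT={}
  B7:   IN={}   OUT={}
  B8:   IN={}   OUT={a*b}

Merge at B1: IN[B1] = OUT[B0] ∩ OUT[B2] = {}
Applying B1's transfer function to that IN value gives OUT[B1] (row B1 above).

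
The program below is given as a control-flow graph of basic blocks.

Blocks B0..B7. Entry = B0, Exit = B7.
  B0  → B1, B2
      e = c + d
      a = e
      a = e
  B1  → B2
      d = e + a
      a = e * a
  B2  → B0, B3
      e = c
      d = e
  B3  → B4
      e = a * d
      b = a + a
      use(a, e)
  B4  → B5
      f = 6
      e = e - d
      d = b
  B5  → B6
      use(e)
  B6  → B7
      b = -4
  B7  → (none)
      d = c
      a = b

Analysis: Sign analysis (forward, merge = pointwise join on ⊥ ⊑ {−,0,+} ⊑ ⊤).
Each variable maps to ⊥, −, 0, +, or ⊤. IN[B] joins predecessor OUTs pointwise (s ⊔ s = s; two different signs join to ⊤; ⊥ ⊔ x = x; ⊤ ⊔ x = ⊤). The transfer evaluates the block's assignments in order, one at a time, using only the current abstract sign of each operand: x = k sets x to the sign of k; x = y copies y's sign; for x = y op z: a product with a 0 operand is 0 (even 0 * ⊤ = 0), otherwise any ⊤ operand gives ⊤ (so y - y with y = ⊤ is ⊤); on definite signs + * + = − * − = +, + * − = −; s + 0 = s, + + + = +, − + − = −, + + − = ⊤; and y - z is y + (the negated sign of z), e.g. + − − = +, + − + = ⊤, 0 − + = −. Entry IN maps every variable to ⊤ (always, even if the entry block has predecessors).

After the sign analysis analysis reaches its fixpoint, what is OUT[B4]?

Answer: {a: ⊤, b: ⊤, c: ⊤, d: ⊤, e: ⊤, f: +}

Trace:
Fixpoint table:
  B0:  IN=(all ⊤)  OUT=(all ⊤)
  B1:  IN=(all ⊤)  OUT=(all ⊤)
  B2:  IN=(all ⊤)  OUT=(all ⊤)
  B3:  IN=(all ⊤)  OUT=(all ⊤)
  B4:  IN=(all ⊤)  OUT={f:+; rest ⊤}
  B5:  IN={f:+; rest ⊤}  OUT={f:+; rest ⊤}
  B6:  IN={f:+; rest ⊤}  OUT={b:-, f:+; rest ⊤}
  B7:  IN={b:-, f:+; rest ⊤}  OUT={a:-, b:-, f:+; rest ⊤}

Merge at B4: IN[B4] = OUT[B3] = {a: ⊤, b: ⊤, c: ⊤, d: ⊤, e: ⊤, f: ⊤}
Applying B4's transfer function to that IN value gives OUT[B4] (row B4 above).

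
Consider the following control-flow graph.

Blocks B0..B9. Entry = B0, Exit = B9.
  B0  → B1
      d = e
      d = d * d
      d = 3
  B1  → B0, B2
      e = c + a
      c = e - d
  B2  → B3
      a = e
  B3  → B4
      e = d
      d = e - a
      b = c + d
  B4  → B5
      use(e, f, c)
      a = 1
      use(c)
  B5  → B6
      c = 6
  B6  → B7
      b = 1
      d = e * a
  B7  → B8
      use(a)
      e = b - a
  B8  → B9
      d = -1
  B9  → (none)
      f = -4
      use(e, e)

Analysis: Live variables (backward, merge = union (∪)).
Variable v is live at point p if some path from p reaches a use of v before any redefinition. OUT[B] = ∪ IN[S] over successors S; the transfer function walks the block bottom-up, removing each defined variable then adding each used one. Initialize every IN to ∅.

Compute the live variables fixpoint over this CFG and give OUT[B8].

Answer: {e}

Trace:
Fixpoint table:
  B0:  IN={a, c, e, f}  OUT={a, c, d, f}
  B1:  IN={a, c, d, f}  OUT={a, c, d, e, f}
  B2:  IN={c, d, e, f}  OUT={a, c, d, f}
  B3:  IN={a, c, d, f}  OUT={c, e, f}
  B4:  IN={c, e, f}  OUT={a, e}
  B5:  IN={a, e}  OUT={a, e}
  B6:  IN={a, e}  OUT={a, b}
  B7:  IN={a, b}  OUT={e}
  B8:  IN={e}  OUT={e}
  B9:  IN={e}  OUT={}

Merge at B8: OUT[B8] = IN[B9] = {e}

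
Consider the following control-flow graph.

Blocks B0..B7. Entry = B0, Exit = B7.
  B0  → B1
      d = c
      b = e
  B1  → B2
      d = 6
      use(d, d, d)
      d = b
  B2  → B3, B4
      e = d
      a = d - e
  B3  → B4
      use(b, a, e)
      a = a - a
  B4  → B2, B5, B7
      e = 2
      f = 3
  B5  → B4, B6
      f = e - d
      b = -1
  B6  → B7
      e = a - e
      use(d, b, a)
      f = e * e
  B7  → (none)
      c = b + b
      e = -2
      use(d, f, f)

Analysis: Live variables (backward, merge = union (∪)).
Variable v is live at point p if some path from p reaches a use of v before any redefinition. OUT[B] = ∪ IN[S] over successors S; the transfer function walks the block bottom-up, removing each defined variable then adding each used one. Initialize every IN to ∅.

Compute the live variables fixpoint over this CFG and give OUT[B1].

Converged values:
  B0: | IN={c, e} | OUT={b}
  B1: | IN={b} | OUT={b, d}
  B2: | IN={b, d} | OUT={a, b, d, e}
  B3: | IN={a, b, d, e} | OUT={a, b, d}
  B4: | IN={a, b, d} | OUT={a, b, d, e, f}
  B5: | IN={a, d, e} | OUT={a, b, d, e}
  B6: | IN={a, b, d, e} | OUT={b, d, f}
  B7: | IN={b, d, f} | OUT={}

Merge at B1: OUT[B1] = IN[B2] = {b, d}

Answer: {b, d}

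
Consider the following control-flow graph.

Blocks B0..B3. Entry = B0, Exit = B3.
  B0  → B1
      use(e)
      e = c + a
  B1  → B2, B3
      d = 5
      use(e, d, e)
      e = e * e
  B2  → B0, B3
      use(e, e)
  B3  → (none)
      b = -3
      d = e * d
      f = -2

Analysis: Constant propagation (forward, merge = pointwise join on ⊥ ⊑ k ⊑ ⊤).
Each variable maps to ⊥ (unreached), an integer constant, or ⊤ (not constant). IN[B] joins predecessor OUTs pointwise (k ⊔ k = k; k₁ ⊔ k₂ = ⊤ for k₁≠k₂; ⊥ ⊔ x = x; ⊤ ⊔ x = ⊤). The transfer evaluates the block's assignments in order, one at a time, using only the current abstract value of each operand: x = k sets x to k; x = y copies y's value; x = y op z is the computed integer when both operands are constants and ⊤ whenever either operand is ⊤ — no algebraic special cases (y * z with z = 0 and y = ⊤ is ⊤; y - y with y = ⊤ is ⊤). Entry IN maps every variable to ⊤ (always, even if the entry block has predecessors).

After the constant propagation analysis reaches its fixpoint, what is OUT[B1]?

Fixpoint table:
  B0: | IN=(all ⊤) | OUT=(all ⊤)
  B1: | IN=(all ⊤) | OUT={d:5; rest ⊤}
  B2: | IN={d:5; rest ⊤} | OUT={d:5; rest ⊤}
  B3: | IN={d:5; rest ⊤} | OUT={b:-3, f:-2; rest ⊤}

Merge at B1: IN[B1] = OUT[B0] = {a: ⊤, b: ⊤, c: ⊤, d: ⊤, e: ⊤, f: ⊤}
Applying B1's transfer function to that IN value gives OUT[B1] (row B1 above).

Answer: {a: ⊤, b: ⊤, c: ⊤, d: 5, e: ⊤, f: ⊤}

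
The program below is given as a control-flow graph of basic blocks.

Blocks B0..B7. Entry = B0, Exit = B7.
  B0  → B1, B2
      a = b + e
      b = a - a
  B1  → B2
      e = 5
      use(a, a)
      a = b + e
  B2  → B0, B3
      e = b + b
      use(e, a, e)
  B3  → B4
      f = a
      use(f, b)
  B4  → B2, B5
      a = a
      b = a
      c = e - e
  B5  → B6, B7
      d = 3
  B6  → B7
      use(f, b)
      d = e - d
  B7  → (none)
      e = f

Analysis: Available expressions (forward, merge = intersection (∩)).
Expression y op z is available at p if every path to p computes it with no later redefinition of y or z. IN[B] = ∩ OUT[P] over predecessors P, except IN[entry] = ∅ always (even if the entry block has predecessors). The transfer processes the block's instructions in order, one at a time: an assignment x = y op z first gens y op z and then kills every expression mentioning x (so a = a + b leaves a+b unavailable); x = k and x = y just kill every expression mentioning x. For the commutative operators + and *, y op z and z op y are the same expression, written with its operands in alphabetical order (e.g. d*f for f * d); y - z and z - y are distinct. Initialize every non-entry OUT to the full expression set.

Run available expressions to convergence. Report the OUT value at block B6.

Per-block solution:
  B0:  IN={}  OUT={a-a}
  B1:  IN={a-a}  OUT={b+e}
  B2:  IN={}  OUT={b+b}
  B3:  IN={b+b}  OUT={b+b}
  B4:  IN={b+b}  OUT={e-e}
  B5:  IN={e-e}  OUT={e-e}
  B6:  IN={e-e}  OUT={e-e}
  B7:  IN={e-e}  OUT={}

Merge at B6: IN[B6] = OUT[B5] = {e-e}
Applying B6's transfer function to that IN value gives OUT[B6] (row B6 above).

Answer: {e-e}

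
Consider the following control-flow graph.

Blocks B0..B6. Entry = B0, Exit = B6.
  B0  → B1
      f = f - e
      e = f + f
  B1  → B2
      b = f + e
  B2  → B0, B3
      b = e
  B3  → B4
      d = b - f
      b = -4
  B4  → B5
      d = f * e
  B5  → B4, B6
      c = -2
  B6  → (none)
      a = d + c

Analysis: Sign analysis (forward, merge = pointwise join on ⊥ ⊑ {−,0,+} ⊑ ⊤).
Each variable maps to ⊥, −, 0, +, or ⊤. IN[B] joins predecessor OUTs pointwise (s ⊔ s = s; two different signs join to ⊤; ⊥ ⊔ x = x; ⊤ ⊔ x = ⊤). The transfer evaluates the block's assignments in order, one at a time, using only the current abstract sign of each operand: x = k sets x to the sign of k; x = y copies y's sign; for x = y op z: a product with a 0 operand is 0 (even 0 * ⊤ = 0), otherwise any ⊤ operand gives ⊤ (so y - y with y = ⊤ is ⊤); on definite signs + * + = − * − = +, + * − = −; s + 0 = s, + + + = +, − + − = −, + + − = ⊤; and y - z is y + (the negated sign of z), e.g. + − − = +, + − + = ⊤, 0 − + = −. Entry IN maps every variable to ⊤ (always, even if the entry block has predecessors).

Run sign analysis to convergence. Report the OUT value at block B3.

Converged values:
  B0:  IN=(all ⊤)  OUT=(all ⊤)
  B1:  IN=(all ⊤)  OUT=(all ⊤)
  B2:  IN=(all ⊤)  OUT=(all ⊤)
  B3:  IN=(all ⊤)  OUT={b:-; rest ⊤}
  B4:  IN={b:-; rest ⊤}  OUT={b:-; rest ⊤}
  B5:  IN={b:-; rest ⊤}  OUT={b:-, c:-; rest ⊤}
  B6:  IN={b:-, c:-; rest ⊤}  OUT={b:-, c:-; rest ⊤}

Merge at B3: IN[B3] = OUT[B2] = {a: ⊤, b: ⊤, c: ⊤, d: ⊤, e: ⊤, f: ⊤}
Applying B3's transfer function to that IN value gives OUT[B3] (row B3 above).

Answer: {a: ⊤, b: -, c: ⊤, d: ⊤, e: ⊤, f: ⊤}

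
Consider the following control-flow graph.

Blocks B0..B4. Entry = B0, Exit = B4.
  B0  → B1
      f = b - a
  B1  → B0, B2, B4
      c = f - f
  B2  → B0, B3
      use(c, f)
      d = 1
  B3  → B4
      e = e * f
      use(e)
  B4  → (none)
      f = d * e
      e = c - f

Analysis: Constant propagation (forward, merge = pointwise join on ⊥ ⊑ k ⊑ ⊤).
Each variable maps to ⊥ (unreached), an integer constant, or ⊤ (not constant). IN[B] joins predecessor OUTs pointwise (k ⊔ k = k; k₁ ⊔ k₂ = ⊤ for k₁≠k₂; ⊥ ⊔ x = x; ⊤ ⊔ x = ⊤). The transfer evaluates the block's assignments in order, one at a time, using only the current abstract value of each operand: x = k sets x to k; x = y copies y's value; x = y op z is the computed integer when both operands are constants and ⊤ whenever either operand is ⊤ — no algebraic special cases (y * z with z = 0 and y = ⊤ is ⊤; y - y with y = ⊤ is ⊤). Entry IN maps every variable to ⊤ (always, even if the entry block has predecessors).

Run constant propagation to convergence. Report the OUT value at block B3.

Answer: {a: ⊤, b: ⊤, c: ⊤, d: 1, e: ⊤, f: ⊤}

Derivation:
Per-block solution:
  B0:  IN=(all ⊤)  OUT=(all ⊤)
  B1:  IN=(all ⊤)  OUT=(all ⊤)
  B2:  IN=(all ⊤)  OUT={d:1; rest ⊤}
  B3:  IN={d:1; rest ⊤}  OUT={d:1; rest ⊤}
  B4:  IN=(all ⊤)  OUT=(all ⊤)

Merge at B3: IN[B3] = OUT[B2] = {a: ⊤, b: ⊤, c: ⊤, d: 1, e: ⊤, f: ⊤}
Applying B3's transfer function to that IN value gives OUT[B3] (row B3 above).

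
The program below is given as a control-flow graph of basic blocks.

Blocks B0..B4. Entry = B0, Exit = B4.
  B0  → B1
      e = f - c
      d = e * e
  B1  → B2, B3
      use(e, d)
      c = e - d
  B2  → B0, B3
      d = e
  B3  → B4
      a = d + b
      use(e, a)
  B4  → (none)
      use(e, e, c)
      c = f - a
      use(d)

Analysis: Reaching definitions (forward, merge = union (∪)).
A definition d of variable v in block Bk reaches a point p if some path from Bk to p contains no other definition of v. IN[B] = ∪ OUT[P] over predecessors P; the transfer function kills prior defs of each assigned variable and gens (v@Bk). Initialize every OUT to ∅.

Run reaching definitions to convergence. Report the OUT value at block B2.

Fixpoint table:
  B0:  IN={c@B1, d@B2, e@B0}  OUT={c@B1, d@B0, e@B0}
  B1:  IN={c@B1, d@B0, e@B0}  OUT={c@B1, d@B0, e@B0}
  B2:  IN={c@B1, d@B0, e@B0}  OUT={c@B1, d@B2, e@B0}
  B3:  IN={c@B1, d@B0, d@B2, e@B0}  OUT={a@B3, c@B1, d@B0, d@B2, e@B0}
  B4:  IN={a@B3, c@B1, d@B0, d@B2, e@B0}  OUT={a@B3, c@B4, d@B0, d@B2, e@B0}

Merge at B2: IN[B2] = OUT[B1] = {c@B1, d@B0, e@B0}
Applying B2's transfer function to that IN value gives OUT[B2] (row B2 above).

Answer: {c@B1, d@B2, e@B0}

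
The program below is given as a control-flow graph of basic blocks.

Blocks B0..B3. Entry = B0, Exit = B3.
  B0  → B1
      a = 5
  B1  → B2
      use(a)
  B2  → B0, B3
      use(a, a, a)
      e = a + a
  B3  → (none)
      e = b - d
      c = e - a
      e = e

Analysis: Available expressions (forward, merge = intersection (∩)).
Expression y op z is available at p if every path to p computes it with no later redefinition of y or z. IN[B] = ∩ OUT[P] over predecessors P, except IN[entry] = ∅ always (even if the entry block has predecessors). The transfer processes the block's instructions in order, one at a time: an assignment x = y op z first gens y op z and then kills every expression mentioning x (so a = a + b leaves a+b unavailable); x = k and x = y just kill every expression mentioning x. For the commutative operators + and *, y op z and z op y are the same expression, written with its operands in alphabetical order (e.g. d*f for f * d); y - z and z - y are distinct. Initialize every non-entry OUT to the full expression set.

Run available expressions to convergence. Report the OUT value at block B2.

Fixpoint table:
  B0:   IN={}   OUT={}
  B1:   IN={}   OUT={}
  B2:   IN={}   OUT={a+a}
  B3:   IN={a+a}   OUT={a+a, b-d}

Merge at B2: IN[B2] = OUT[B1] = {}
Applying B2's transfer function to that IN value gives OUT[B2] (row B2 above).

Answer: {a+a}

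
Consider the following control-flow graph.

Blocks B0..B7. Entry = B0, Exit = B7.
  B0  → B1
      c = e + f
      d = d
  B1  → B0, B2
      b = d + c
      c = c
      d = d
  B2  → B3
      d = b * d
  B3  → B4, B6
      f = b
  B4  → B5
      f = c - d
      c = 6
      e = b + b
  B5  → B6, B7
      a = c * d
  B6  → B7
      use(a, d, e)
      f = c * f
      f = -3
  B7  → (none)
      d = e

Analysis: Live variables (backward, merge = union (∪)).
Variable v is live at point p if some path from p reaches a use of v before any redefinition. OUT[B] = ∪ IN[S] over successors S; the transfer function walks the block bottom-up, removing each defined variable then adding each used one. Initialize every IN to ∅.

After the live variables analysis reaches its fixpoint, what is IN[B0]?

Answer: {a, d, e, f}

Derivation:
Converged values:
  B0: | IN={a, d, e, f} | OUT={a, c, d, e, f}
  B1: | IN={a, c, d, e, f} | OUT={a, b, c, d, e, f}
  B2: | IN={a, b, c, d, e} | OUT={a, b, c, d, e}
  B3: | IN={a, b, c, d, e} | OUT={a, b, c, d, e, f}
  B4: | IN={b, c, d} | OUT={c, d, e, f}
  B5: | IN={c, d, e, f} | OUT={a, c, d, e, f}
  B6: | IN={a, c, d, e, f} | OUT={e}
  B7: | IN={e} | OUT={}

Merge at B0: OUT[B0] = IN[B1] = {a, c, d, e, f}
Applying B0's transfer function to that OUT value gives IN[B0] (row B0 above).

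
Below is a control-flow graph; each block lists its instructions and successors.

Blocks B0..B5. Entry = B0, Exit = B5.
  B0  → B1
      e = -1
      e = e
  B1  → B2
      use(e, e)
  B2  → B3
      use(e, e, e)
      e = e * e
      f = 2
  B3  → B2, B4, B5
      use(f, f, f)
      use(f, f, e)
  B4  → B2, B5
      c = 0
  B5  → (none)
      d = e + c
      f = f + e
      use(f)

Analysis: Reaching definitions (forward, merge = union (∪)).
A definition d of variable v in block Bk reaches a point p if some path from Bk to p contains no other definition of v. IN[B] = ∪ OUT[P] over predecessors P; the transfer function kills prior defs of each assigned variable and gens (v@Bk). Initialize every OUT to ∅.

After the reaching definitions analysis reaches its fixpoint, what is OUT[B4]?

Converged values:
  B0:  IN={}  OUT={e@B0}
  B1:  IN={e@B0}  OUT={e@B0}
  B2:  IN={c@B4, e@B0, e@B2, f@B2}  OUT={c@B4, e@B2, f@B2}
  B3:  IN={c@B4, e@B2, f@B2}  OUT={c@B4, e@B2, f@B2}
  B4:  IN={c@B4, e@B2, f@B2}  OUT={c@B4, e@B2, f@B2}
  B5:  IN={c@B4, e@B2, f@B2}  OUT={c@B4, d@B5, e@B2, f@B5}

Merge at B4: IN[B4] = OUT[B3] = {c@B4, e@B2, f@B2}
Applying B4's transfer function to that IN value gives OUT[B4] (row B4 above).

Answer: {c@B4, e@B2, f@B2}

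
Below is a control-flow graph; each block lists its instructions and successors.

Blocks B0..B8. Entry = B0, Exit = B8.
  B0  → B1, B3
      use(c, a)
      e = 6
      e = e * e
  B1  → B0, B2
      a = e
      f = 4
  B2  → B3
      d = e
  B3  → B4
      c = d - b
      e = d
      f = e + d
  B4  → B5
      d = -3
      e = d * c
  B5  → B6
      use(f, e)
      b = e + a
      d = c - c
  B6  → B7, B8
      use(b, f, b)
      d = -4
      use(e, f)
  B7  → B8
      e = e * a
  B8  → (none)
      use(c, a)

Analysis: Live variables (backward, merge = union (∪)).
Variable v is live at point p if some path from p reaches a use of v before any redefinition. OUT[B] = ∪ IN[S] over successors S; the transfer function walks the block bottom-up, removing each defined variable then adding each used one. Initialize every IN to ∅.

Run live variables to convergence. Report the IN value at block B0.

Converged values:
  B0:   IN={a, b, c, d}   OUT={a, b, c, d, e}
  B1:   IN={b, c, d, e}   OUT={a, b, c, d, e}
  B2:   IN={a, b, e}   OUT={a, b, d}
  B3:   IN={a, b, d}   OUT={a, c, f}
  B4:   IN={a, c, f}   OUT={a, c, e, f}
  B5:   IN={a, c, e, f}   OUT={a, b, c, e, f}
  B6:   IN={a, b, c, e, f}   OUT={a, c, e}
  B7:   IN={a, c, e}   OUT={a, c}
  B8:   IN={a, c}   OUT={}

Merge at B0: OUT[B0] = IN[B1] ⊔ IN[B3] = {a, b, c, d, e}
Applying B0's transfer function to that OUT value gives IN[B0] (row B0 above).

Answer: {a, b, c, d}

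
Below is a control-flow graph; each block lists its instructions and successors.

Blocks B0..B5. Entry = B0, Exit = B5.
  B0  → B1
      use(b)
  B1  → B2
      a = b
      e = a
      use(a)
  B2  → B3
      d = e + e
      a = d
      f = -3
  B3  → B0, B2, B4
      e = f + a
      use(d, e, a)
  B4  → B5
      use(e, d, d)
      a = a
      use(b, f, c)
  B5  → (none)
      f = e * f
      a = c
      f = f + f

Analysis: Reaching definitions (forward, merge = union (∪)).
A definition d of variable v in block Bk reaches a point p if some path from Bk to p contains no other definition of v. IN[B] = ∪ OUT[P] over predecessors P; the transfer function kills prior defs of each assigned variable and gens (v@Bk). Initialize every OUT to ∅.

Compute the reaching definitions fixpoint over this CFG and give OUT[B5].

Per-block solution:
  B0:   IN={a@B2, d@B2, e@B3, f@B2}   OUT={a@B2, d@B2, e@B3, f@B2}
  B1:   IN={a@B2, d@B2, e@B3, f@B2}   OUT={a@B1, d@B2, e@B1, f@B2}
  B2:   IN={a@B1, a@B2, d@B2, e@B1, e@B3, f@B2}   OUT={a@B2, d@B2, e@B1, e@B3, f@B2}
  B3:   IN={a@B2, d@B2, e@B1, e@B3, f@B2}   OUT={a@B2, d@B2, e@B3, f@B2}
  B4:   IN={a@B2, d@B2, e@B3, f@B2}   OUT={a@B4, d@B2, e@B3, f@B2}
  B5:   IN={a@B4, d@B2, e@B3, f@B2}   OUT={a@B5, d@B2, e@B3, f@B5}

Merge at B5: IN[B5] = OUT[B4] = {a@B4, d@B2, e@B3, f@B2}
Applying B5's transfer function to that IN value gives OUT[B5] (row B5 above).

Answer: {a@B5, d@B2, e@B3, f@B5}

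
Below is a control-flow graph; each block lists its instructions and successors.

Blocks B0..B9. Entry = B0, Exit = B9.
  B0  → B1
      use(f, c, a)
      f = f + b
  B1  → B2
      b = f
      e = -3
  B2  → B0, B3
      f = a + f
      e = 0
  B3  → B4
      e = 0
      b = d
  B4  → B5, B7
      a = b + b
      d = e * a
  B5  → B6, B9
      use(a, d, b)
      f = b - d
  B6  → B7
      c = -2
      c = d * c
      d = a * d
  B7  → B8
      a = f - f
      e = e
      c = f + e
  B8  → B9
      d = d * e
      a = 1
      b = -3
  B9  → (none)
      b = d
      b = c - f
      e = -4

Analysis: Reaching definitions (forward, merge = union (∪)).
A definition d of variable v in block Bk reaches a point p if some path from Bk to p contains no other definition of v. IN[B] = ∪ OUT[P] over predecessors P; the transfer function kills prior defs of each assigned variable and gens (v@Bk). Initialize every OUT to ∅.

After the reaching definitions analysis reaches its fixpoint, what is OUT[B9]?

Answer: {a@B4, a@B8, b@B9, c@B7, d@B4, d@B8, e@B9, f@B2, f@B5}

Derivation:
Fixpoint table:
  B0: | IN={b@B1, e@B2, f@B2} | OUT={b@B1, e@B2, f@B0}
  B1: | IN={b@B1, e@B2, f@B0} | OUT={b@B1, e@B1, f@B0}
  B2: | IN={b@B1, e@B1, f@B0} | OUT={b@B1, e@B2, f@B2}
  B3: | IN={b@B1, e@B2, f@B2} | OUT={b@B3, e@B3, f@B2}
  B4: | IN={b@B3, e@B3, f@B2} | OUT={a@B4, b@B3, d@B4, e@B3, f@B2}
  B5: | IN={a@B4, b@B3, d@B4, e@B3, f@B2} | OUT={a@B4, b@B3, d@B4, e@B3, f@B5}
  B6: | IN={a@B4, b@B3, d@B4, e@B3, f@B5} | OUT={a@B4, b@B3, c@B6, d@B6, e@B3, f@B5}
  B7: | IN={a@B4, b@B3, c@B6, d@B4, d@B6, e@B3, f@B2, f@B5} | OUT={a@B7, b@B3, c@B7, d@B4, d@B6, e@B7, f@B2, f@B5}
  B8: | IN={a@B7, b@B3, c@B7, d@B4, d@B6, e@B7, f@B2, f@B5} | OUT={a@B8, b@B8, c@B7, d@B8, e@B7, f@B2, f@B5}
  B9: | IN={a@B4, a@B8, b@B3, b@B8, c@B7, d@B4, d@B8, e@B3, e@B7, f@B2, f@B5} | OUT={a@B4, a@B8, b@B9, c@B7, d@B4, d@B8, e@B9, f@B2, f@B5}

Merge at B9: IN[B9] = OUT[B5] ⊔ OUT[B8] = {a@B4, a@B8, b@B3, b@B8, c@B7, d@B4, d@B8, e@B3, e@B7, f@B2, f@B5}
Applying B9's transfer function to that IN value gives OUT[B9] (row B9 above).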